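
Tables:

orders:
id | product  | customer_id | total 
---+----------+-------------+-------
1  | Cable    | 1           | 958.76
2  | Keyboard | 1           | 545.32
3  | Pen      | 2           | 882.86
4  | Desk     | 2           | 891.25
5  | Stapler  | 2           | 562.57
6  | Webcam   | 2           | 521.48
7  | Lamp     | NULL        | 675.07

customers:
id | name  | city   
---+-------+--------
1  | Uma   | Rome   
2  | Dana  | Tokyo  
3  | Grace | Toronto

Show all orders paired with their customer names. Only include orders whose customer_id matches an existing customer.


INNER JOIN keeps only orders rows whose customer_id matches an id in customers. Walk through each order:
  - order 1 (Cable): customer_id=1 -> matches Uma
  - order 2 (Keyboard): customer_id=1 -> matches Uma
  - order 3 (Pen): customer_id=2 -> matches Dana
  - order 4 (Desk): customer_id=2 -> matches Dana
  - order 5 (Stapler): customer_id=2 -> matches Dana
  - order 6 (Webcam): customer_id=2 -> matches Dana
  - order 7 (Lamp): customer_id=NULL, no match -> dropped
So 1 of 7 rows is dropped.

SQL:
SELECT a.product, b.name AS customer
FROM orders a
INNER JOIN customers b ON a.customer_id = b.id

Result:
product  | customer
---------+---------
Cable    | Uma     
Keyboard | Uma     
Pen      | Dana    
Desk     | Dana    
Stapler  | Dana    
Webcam   | Dana    


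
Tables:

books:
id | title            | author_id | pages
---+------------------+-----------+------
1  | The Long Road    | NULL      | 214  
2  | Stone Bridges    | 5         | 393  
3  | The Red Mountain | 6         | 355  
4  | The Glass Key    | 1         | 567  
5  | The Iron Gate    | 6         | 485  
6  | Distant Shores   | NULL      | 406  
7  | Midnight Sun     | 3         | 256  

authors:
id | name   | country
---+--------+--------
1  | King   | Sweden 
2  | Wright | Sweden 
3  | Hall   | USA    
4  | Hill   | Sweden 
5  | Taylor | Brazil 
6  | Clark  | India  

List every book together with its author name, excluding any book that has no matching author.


INNER JOIN keeps only books rows whose author_id matches an id in authors. Walk through each book:
  - book 1 (The Long Road): author_id=NULL, no match -> dropped
  - book 2 (Stone Bridges): author_id=5 -> matches Taylor
  - book 3 (The Red Mountain): author_id=6 -> matches Clark
  - book 4 (The Glass Key): author_id=1 -> matches King
  - book 5 (The Iron Gate): author_id=6 -> matches Clark
  - book 6 (Distant Shores): author_id=NULL, no match -> dropped
  - book 7 (Midnight Sun): author_id=3 -> matches Hall
So 2 of 7 rows are dropped.

SQL:
SELECT a.title, b.name AS author
FROM books a
INNER JOIN authors b ON a.author_id = b.id

Result:
title            | author
-----------------+-------
Stone Bridges    | Taylor
The Red Mountain | Clark 
The Glass Key    | King  
The Iron Gate    | Clark 
Midnight Sun     | Hall  


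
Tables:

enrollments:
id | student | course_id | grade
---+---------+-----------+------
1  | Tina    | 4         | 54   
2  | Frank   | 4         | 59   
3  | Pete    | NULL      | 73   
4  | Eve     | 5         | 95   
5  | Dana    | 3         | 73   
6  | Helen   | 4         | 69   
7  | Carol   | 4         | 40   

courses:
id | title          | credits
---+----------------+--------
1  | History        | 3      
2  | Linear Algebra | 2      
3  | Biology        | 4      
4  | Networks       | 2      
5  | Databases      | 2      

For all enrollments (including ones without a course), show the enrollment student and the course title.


LEFT JOIN keeps every row from enrollments (the left table); where course_id has no match in courses, the course columns become NULL. Walk through each enrollment:
  - enrollment 1 (Tina): course_id=4 -> matches Networks
  - enrollment 2 (Frank): course_id=4 -> matches Networks
  - enrollment 3 (Pete): course_id=NULL, no match -> kept with NULL
  - enrollment 4 (Eve): course_id=5 -> matches Databases
  - enrollment 5 (Dana): course_id=3 -> matches Biology
  - enrollment 6 (Helen): course_id=4 -> matches Networks
  - enrollment 7 (Carol): course_id=4 -> matches Networks
All 7 rows appear; 1 has NULL course.

SQL:
SELECT a.student, b.title AS course
FROM enrollments a
LEFT JOIN courses b ON a.course_id = b.id

Result:
student | course   
--------+----------
Tina    | Networks 
Frank   | Networks 
Pete    | NULL     
Eve     | Databases
Dana    | Biology  
Helen   | Networks 
Carol   | Networks 


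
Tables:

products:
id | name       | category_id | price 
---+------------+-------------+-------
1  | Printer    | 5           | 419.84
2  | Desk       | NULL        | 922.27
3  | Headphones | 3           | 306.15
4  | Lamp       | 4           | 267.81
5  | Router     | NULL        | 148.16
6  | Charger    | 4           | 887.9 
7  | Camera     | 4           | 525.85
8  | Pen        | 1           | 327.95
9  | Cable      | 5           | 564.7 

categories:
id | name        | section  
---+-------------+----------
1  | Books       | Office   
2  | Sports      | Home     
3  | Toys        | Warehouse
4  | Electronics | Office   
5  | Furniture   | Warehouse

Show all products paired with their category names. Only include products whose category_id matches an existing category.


INNER JOIN keeps only products rows whose category_id matches an id in categories. Walk through each product:
  - product 1 (Printer): category_id=5 -> matches Furniture
  - product 2 (Desk): category_id=NULL, no match -> dropped
  - product 3 (Headphones): category_id=3 -> matches Toys
  - product 4 (Lamp): category_id=4 -> matches Electronics
  - product 5 (Router): category_id=NULL, no match -> dropped
  - product 6 (Charger): category_id=4 -> matches Electronics
  - product 7 (Camera): category_id=4 -> matches Electronics
  - product 8 (Pen): category_id=1 -> matches Books
  - product 9 (Cable): category_id=5 -> matches Furniture
So 2 of 9 rows are dropped.

SQL:
SELECT a.name, b.name AS category
FROM products a
INNER JOIN categories b ON a.category_id = b.id

Result:
name       | category   
-----------+------------
Printer    | Furniture  
Headphones | Toys       
Lamp       | Electronics
Charger    | Electronics
Camera     | Electronics
Pen        | Books      
Cable      | Furniture  


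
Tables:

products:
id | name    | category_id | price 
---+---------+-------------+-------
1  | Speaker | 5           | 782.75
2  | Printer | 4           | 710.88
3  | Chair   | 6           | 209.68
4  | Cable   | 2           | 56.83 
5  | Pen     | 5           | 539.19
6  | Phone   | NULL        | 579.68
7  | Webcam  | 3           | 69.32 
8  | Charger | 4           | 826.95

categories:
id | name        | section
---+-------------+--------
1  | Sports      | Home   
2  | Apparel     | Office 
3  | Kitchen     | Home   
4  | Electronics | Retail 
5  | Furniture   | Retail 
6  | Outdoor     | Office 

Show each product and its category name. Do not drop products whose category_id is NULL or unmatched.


LEFT JOIN keeps every row from products (the left table); where category_id has no match in categories, the category columns become NULL. Walk through each product:
  - product 1 (Speaker): category_id=5 -> matches Furniture
  - product 2 (Printer): category_id=4 -> matches Electronics
  - product 3 (Chair): category_id=6 -> matches Outdoor
  - product 4 (Cable): category_id=2 -> matches Apparel
  - product 5 (Pen): category_id=5 -> matches Furniture
  - product 6 (Phone): category_id=NULL, no match -> kept with NULL
  - product 7 (Webcam): category_id=3 -> matches Kitchen
  - product 8 (Charger): category_id=4 -> matches Electronics
All 8 rows appear; 1 has NULL category.

SQL:
SELECT a.name, b.name AS category
FROM products a
LEFT JOIN categories b ON a.category_id = b.id

Result:
name    | category   
--------+------------
Speaker | Furniture  
Printer | Electronics
Chair   | Outdoor    
Cable   | Apparel    
Pen     | Furniture  
Phone   | NULL       
Webcam  | Kitchen    
Charger | Electronics


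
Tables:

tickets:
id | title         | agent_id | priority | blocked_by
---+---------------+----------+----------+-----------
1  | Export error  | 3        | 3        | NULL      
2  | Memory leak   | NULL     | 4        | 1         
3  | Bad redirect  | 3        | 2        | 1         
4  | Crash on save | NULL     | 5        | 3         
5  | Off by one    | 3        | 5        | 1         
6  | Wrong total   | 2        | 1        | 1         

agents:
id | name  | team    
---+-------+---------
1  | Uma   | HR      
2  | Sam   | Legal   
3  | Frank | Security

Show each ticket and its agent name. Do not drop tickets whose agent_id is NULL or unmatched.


LEFT JOIN keeps every row from tickets (the left table); where agent_id has no match in agents, the agent columns become NULL. Walk through each ticket:
  - ticket 1 (Export error): agent_id=3 -> matches Frank
  - ticket 2 (Memory leak): agent_id=NULL, no match -> kept with NULL
  - ticket 3 (Bad redirect): agent_id=3 -> matches Frank
  - ticket 4 (Crash on save): agent_id=NULL, no match -> kept with NULL
  - ticket 5 (Off by one): agent_id=3 -> matches Frank
  - ticket 6 (Wrong total): agent_id=2 -> matches Sam
All 6 rows appear; 2 have NULL agent.

SQL:
SELECT a.title, b.name AS agent
FROM tickets a
LEFT JOIN agents b ON a.agent_id = b.id

Result:
title         | agent
--------------+------
Export error  | Frank
Memory leak   | NULL 
Bad redirect  | Frank
Crash on save | NULL 
Off by one    | Frank
Wrong total   | Sam  


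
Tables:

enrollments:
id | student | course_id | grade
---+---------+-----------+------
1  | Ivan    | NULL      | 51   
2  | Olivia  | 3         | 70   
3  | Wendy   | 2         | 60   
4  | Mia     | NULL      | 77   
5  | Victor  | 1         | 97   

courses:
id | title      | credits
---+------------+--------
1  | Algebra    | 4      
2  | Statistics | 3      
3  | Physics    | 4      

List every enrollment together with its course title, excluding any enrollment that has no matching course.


INNER JOIN keeps only enrollments rows whose course_id matches an id in courses. Walk through each enrollment:
  - enrollment 1 (Ivan): course_id=NULL, no match -> dropped
  - enrollment 2 (Olivia): course_id=3 -> matches Physics
  - enrollment 3 (Wendy): course_id=2 -> matches Statistics
  - enrollment 4 (Mia): course_id=NULL, no match -> dropped
  - enrollment 5 (Victor): course_id=1 -> matches Algebra
So 2 of 5 rows are dropped.

SQL:
SELECT a.student, b.title AS course
FROM enrollments a
INNER JOIN courses b ON a.course_id = b.id

Result:
student | course    
--------+-----------
Olivia  | Physics   
Wendy   | Statistics
Victor  | Algebra   


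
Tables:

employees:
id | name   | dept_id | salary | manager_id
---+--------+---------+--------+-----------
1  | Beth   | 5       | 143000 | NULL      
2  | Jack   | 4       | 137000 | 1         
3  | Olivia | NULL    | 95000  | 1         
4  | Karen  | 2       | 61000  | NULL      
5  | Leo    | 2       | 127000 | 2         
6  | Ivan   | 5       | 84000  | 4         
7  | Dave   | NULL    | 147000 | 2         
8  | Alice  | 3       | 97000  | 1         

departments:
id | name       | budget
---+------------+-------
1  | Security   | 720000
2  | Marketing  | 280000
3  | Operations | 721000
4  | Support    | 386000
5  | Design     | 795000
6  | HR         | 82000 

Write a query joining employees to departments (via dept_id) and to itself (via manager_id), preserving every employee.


Two LEFT JOINs from the same base table employees: one to departments via dept_id, one to employees itself via manager_id. Both are LEFT so every employee is preserved.
Match against departments:
  - employee 1 (Beth): dept_id=5 -> matches Design
  - employee 2 (Jack): dept_id=4 -> matches Support
  - employee 3 (Olivia): dept_id=NULL, no match -> kept with NULL
  - employee 4 (Karen): dept_id=2 -> matches Marketing
  - employee 5 (Leo): dept_id=2 -> matches Marketing
  - employee 6 (Ivan): dept_id=5 -> matches Design
  - employee 7 (Dave): dept_id=NULL, no match -> kept with NULL
  - employee 8 (Alice): dept_id=3 -> matches Operations
Match against employees (self):
  - employee 1 (Beth): manager_id=NULL -> NULL
  - employee 2 (Jack): manager_id=1 -> Beth
  - employee 3 (Olivia): manager_id=1 -> Beth
  - employee 4 (Karen): manager_id=NULL -> NULL
  - employee 5 (Leo): manager_id=2 -> Jack
  - employee 6 (Ivan): manager_id=4 -> Karen
  - employee 7 (Dave): manager_id=2 -> Jack
  - employee 8 (Alice): manager_id=1 -> Beth

SQL:
SELECT a.name, b.name AS department, c.name AS manager
FROM employees a
LEFT JOIN departments b ON a.dept_id = b.id
LEFT JOIN employees c ON a.manager_id = c.id

Result:
name   | department | manager
-------+------------+--------
Beth   | Design     | NULL   
Jack   | Support    | Beth   
Olivia | NULL       | Beth   
Karen  | Marketing  | NULL   
Leo    | Marketing  | Jack   
Ivan   | Design     | Karen  
Dave   | NULL       | Jack   
Alice  | Operations | Beth   


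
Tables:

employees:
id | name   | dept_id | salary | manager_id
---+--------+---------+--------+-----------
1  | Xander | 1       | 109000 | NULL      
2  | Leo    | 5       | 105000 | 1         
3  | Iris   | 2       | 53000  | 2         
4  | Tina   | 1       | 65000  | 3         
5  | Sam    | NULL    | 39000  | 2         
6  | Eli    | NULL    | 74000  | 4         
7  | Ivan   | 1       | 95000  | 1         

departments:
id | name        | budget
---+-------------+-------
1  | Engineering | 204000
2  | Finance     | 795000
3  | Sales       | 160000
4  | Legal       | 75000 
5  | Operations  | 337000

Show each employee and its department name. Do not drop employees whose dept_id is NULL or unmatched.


LEFT JOIN keeps every row from employees (the left table); where dept_id has no match in departments, the department columns become NULL. Walk through each employee:
  - employee 1 (Xander): dept_id=1 -> matches Engineering
  - employee 2 (Leo): dept_id=5 -> matches Operations
  - employee 3 (Iris): dept_id=2 -> matches Finance
  - employee 4 (Tina): dept_id=1 -> matches Engineering
  - employee 5 (Sam): dept_id=NULL, no match -> kept with NULL
  - employee 6 (Eli): dept_id=NULL, no match -> kept with NULL
  - employee 7 (Ivan): dept_id=1 -> matches Engineering
All 7 rows appear; 2 have NULL department.

SQL:
SELECT a.name, b.name AS department
FROM employees a
LEFT JOIN departments b ON a.dept_id = b.id

Result:
name   | department 
-------+------------
Xander | Engineering
Leo    | Operations 
Iris   | Finance    
Tina   | Engineering
Sam    | NULL       
Eli    | NULL       
Ivan   | Engineering


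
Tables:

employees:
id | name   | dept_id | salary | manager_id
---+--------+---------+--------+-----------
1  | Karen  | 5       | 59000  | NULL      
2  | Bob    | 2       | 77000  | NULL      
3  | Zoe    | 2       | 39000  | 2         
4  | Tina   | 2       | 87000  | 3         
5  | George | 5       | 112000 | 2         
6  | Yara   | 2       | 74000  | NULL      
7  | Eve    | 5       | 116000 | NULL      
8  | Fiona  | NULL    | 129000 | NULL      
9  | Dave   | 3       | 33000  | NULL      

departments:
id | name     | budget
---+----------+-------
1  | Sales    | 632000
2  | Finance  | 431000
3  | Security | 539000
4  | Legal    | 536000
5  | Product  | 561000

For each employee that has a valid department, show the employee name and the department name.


INNER JOIN keeps only employees rows whose dept_id matches an id in departments. Walk through each employee:
  - employee 1 (Karen): dept_id=5 -> matches Product
  - employee 2 (Bob): dept_id=2 -> matches Finance
  - employee 3 (Zoe): dept_id=2 -> matches Finance
  - employee 4 (Tina): dept_id=2 -> matches Finance
  - employee 5 (George): dept_id=5 -> matches Product
  - employee 6 (Yara): dept_id=2 -> matches Finance
  - employee 7 (Eve): dept_id=5 -> matches Product
  - employee 8 (Fiona): dept_id=NULL, no match -> dropped
  - employee 9 (Dave): dept_id=3 -> matches Security
So 1 of 9 rows is dropped.

SQL:
SELECT a.name, b.name AS department
FROM employees a
INNER JOIN departments b ON a.dept_id = b.id

Result:
name   | department
-------+-----------
Karen  | Product   
Bob    | Finance   
Zoe    | Finance   
Tina   | Finance   
George | Product   
Yara   | Finance   
Eve    | Product   
Dave   | Security  


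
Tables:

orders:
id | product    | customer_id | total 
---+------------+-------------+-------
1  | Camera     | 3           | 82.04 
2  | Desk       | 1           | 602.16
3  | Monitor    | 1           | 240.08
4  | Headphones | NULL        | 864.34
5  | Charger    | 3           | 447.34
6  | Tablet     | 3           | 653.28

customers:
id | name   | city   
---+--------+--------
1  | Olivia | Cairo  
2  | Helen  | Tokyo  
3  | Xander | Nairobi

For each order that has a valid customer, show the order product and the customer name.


INNER JOIN keeps only orders rows whose customer_id matches an id in customers. Walk through each order:
  - order 1 (Camera): customer_id=3 -> matches Xander
  - order 2 (Desk): customer_id=1 -> matches Olivia
  - order 3 (Monitor): customer_id=1 -> matches Olivia
  - order 4 (Headphones): customer_id=NULL, no match -> dropped
  - order 5 (Charger): customer_id=3 -> matches Xander
  - order 6 (Tablet): customer_id=3 -> matches Xander
So 1 of 6 rows is dropped.

SQL:
SELECT a.product, b.name AS customer
FROM orders a
INNER JOIN customers b ON a.customer_id = b.id

Result:
product | customer
--------+---------
Camera  | Xander  
Desk    | Olivia  
Monitor | Olivia  
Charger | Xander  
Tablet  | Xander  


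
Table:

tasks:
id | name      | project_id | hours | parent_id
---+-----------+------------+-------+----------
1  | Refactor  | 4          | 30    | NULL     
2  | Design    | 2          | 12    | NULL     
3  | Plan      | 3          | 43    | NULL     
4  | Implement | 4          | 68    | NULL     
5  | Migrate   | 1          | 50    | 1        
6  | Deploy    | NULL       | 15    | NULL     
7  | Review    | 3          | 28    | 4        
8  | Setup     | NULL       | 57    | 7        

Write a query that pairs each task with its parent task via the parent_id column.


This is a self-join: tasks is joined to a second copy of itself, matching each row's parent_id to another row's id. Use LEFT JOIN so rows with parent_id=NULL are kept.
  - task 1 (Refactor): parent_id=NULL -> NULL
  - task 2 (Design): parent_id=NULL -> NULL
  - task 3 (Plan): parent_id=NULL -> NULL
  - task 4 (Implement): parent_id=NULL -> NULL
  - task 5 (Migrate): parent_id=1 -> Refactor
  - task 6 (Deploy): parent_id=NULL -> NULL
  - task 7 (Review): parent_id=4 -> Implement
  - task 8 (Setup): parent_id=7 -> Review

SQL:
SELECT a.name AS item, b.name AS parent
FROM tasks a
LEFT JOIN tasks b ON a.parent_id = b.id

Result:
item      | parent   
----------+----------
Refactor  | NULL     
Design    | NULL     
Plan      | NULL     
Implement | NULL     
Migrate   | Refactor 
Deploy    | NULL     
Review    | Implement
Setup     | Review   


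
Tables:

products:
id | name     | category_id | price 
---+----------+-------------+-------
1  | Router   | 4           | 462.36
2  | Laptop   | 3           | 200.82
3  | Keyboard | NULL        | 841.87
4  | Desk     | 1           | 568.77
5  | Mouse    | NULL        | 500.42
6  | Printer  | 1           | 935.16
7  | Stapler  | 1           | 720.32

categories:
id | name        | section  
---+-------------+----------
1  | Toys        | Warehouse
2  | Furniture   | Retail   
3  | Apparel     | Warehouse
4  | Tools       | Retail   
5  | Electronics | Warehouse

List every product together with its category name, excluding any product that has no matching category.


INNER JOIN keeps only products rows whose category_id matches an id in categories. Walk through each product:
  - product 1 (Router): category_id=4 -> matches Tools
  - product 2 (Laptop): category_id=3 -> matches Apparel
  - product 3 (Keyboard): category_id=NULL, no match -> dropped
  - product 4 (Desk): category_id=1 -> matches Toys
  - product 5 (Mouse): category_id=NULL, no match -> dropped
  - product 6 (Printer): category_id=1 -> matches Toys
  - product 7 (Stapler): category_id=1 -> matches Toys
So 2 of 7 rows are dropped.

SQL:
SELECT a.name, b.name AS category
FROM products a
INNER JOIN categories b ON a.category_id = b.id

Result:
name    | category
--------+---------
Router  | Tools   
Laptop  | Apparel 
Desk    | Toys    
Printer | Toys    
Stapler | Toys    


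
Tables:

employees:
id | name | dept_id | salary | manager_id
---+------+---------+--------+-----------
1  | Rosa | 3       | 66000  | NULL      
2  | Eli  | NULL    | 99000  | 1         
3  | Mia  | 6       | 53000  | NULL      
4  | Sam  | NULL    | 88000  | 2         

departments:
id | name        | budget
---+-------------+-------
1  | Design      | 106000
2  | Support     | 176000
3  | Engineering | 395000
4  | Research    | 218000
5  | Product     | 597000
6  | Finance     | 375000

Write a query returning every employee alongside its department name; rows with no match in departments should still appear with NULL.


LEFT JOIN keeps every row from employees (the left table); where dept_id has no match in departments, the department columns become NULL. Walk through each employee:
  - employee 1 (Rosa): dept_id=3 -> matches Engineering
  - employee 2 (Eli): dept_id=NULL, no match -> kept with NULL
  - employee 3 (Mia): dept_id=6 -> matches Finance
  - employee 4 (Sam): dept_id=NULL, no match -> kept with NULL
All 4 rows appear; 2 have NULL department.

SQL:
SELECT a.name, b.name AS department
FROM employees a
LEFT JOIN departments b ON a.dept_id = b.id

Result:
name | department 
-----+------------
Rosa | Engineering
Eli  | NULL       
Mia  | Finance    
Sam  | NULL       


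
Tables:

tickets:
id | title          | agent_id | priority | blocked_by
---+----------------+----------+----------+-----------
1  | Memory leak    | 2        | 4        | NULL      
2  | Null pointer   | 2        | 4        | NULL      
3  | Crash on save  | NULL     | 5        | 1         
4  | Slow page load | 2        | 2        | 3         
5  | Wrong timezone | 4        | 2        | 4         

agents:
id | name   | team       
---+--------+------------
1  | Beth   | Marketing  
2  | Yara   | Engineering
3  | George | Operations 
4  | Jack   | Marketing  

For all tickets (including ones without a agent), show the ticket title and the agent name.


LEFT JOIN keeps every row from tickets (the left table); where agent_id has no match in agents, the agent columns become NULL. Walk through each ticket:
  - ticket 1 (Memory leak): agent_id=2 -> matches Yara
  - ticket 2 (Null pointer): agent_id=2 -> matches Yara
  - ticket 3 (Crash on save): agent_id=NULL, no match -> kept with NULL
  - ticket 4 (Slow page load): agent_id=2 -> matches Yara
  - ticket 5 (Wrong timezone): agent_id=4 -> matches Jack
All 5 rows appear; 1 has NULL agent.

SQL:
SELECT a.title, b.name AS agent
FROM tickets a
LEFT JOIN agents b ON a.agent_id = b.id

Result:
title          | agent
---------------+------
Memory leak    | Yara 
Null pointer   | Yara 
Crash on save  | NULL 
Slow page load | Yara 
Wrong timezone | Jack 


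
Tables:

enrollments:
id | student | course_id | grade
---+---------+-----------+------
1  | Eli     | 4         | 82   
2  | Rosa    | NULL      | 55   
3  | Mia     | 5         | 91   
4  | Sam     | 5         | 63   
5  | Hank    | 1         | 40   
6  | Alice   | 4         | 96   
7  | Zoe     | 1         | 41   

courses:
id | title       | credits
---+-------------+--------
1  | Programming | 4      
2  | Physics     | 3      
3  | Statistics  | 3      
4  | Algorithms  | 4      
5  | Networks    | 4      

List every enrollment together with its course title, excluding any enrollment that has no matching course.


INNER JOIN keeps only enrollments rows whose course_id matches an id in courses. Walk through each enrollment:
  - enrollment 1 (Eli): course_id=4 -> matches Algorithms
  - enrollment 2 (Rosa): course_id=NULL, no match -> dropped
  - enrollment 3 (Mia): course_id=5 -> matches Networks
  - enrollment 4 (Sam): course_id=5 -> matches Networks
  - enrollment 5 (Hank): course_id=1 -> matches Programming
  - enrollment 6 (Alice): course_id=4 -> matches Algorithms
  - enrollment 7 (Zoe): course_id=1 -> matches Programming
So 1 of 7 rows is dropped.

SQL:
SELECT a.student, b.title AS course
FROM enrollments a
INNER JOIN courses b ON a.course_id = b.id

Result:
student | course     
--------+------------
Eli     | Algorithms 
Mia     | Networks   
Sam     | Networks   
Hank    | Programming
Alice   | Algorithms 
Zoe     | Programming


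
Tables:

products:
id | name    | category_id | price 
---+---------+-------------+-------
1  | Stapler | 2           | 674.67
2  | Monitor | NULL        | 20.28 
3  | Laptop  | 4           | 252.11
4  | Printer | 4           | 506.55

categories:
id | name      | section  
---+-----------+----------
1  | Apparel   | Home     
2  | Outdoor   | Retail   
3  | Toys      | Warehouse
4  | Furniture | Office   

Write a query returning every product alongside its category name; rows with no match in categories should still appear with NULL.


LEFT JOIN keeps every row from products (the left table); where category_id has no match in categories, the category columns become NULL. Walk through each product:
  - product 1 (Stapler): category_id=2 -> matches Outdoor
  - product 2 (Monitor): category_id=NULL, no match -> kept with NULL
  - product 3 (Laptop): category_id=4 -> matches Furniture
  - product 4 (Printer): category_id=4 -> matches Furniture
All 4 rows appear; 1 has NULL category.

SQL:
SELECT a.name, b.name AS category
FROM products a
LEFT JOIN categories b ON a.category_id = b.id

Result:
name    | category 
--------+----------
Stapler | Outdoor  
Monitor | NULL     
Laptop  | Furniture
Printer | Furniture


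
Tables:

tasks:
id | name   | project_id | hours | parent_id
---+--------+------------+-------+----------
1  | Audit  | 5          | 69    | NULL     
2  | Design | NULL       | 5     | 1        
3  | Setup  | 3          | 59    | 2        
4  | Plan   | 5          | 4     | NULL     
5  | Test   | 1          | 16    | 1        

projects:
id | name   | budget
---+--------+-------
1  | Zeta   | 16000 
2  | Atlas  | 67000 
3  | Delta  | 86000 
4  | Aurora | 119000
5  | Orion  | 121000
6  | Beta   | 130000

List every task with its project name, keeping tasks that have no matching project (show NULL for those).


LEFT JOIN keeps every row from tasks (the left table); where project_id has no match in projects, the project columns become NULL. Walk through each task:
  - task 1 (Audit): project_id=5 -> matches Orion
  - task 2 (Design): project_id=NULL, no match -> kept with NULL
  - task 3 (Setup): project_id=3 -> matches Delta
  - task 4 (Plan): project_id=5 -> matches Orion
  - task 5 (Test): project_id=1 -> matches Zeta
All 5 rows appear; 1 has NULL project.

SQL:
SELECT a.name, b.name AS project
FROM tasks a
LEFT JOIN projects b ON a.project_id = b.id

Result:
name   | project
-------+--------
Audit  | Orion  
Design | NULL   
Setup  | Delta  
Plan   | Orion  
Test   | Zeta   


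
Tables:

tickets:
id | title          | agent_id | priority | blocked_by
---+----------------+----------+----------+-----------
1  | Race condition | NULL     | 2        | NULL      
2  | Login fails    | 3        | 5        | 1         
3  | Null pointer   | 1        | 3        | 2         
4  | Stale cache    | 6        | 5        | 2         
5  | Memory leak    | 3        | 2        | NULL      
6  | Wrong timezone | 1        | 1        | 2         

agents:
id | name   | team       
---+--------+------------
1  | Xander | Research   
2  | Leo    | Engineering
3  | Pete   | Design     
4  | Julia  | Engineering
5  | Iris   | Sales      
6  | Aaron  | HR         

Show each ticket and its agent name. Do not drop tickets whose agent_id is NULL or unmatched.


LEFT JOIN keeps every row from tickets (the left table); where agent_id has no match in agents, the agent columns become NULL. Walk through each ticket:
  - ticket 1 (Race condition): agent_id=NULL, no match -> kept with NULL
  - ticket 2 (Login fails): agent_id=3 -> matches Pete
  - ticket 3 (Null pointer): agent_id=1 -> matches Xander
  - ticket 4 (Stale cache): agent_id=6 -> matches Aaron
  - ticket 5 (Memory leak): agent_id=3 -> matches Pete
  - ticket 6 (Wrong timezone): agent_id=1 -> matches Xander
All 6 rows appear; 1 has NULL agent.

SQL:
SELECT a.title, b.name AS agent
FROM tickets a
LEFT JOIN agents b ON a.agent_id = b.id

Result:
title          | agent 
---------------+-------
Race condition | NULL  
Login fails    | Pete  
Null pointer   | Xander
Stale cache    | Aaron 
Memory leak    | Pete  
Wrong timezone | Xander


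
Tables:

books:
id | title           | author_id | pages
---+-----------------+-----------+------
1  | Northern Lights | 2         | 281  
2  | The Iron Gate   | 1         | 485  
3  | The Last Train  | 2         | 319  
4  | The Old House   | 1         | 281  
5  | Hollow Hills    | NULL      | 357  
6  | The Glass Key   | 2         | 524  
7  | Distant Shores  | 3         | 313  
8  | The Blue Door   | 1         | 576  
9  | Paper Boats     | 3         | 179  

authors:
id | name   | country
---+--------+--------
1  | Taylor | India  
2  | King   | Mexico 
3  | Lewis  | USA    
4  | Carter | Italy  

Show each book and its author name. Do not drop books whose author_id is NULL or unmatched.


LEFT JOIN keeps every row from books (the left table); where author_id has no match in authors, the author columns become NULL. Walk through each book:
  - book 1 (Northern Lights): author_id=2 -> matches King
  - book 2 (The Iron Gate): author_id=1 -> matches Taylor
  - book 3 (The Last Train): author_id=2 -> matches King
  - book 4 (The Old House): author_id=1 -> matches Taylor
  - book 5 (Hollow Hills): author_id=NULL, no match -> kept with NULL
  - book 6 (The Glass Key): author_id=2 -> matches King
  - book 7 (Distant Shores): author_id=3 -> matches Lewis
  - book 8 (The Blue Door): author_id=1 -> matches Taylor
  - book 9 (Paper Boats): author_id=3 -> matches Lewis
All 9 rows appear; 1 has NULL author.

SQL:
SELECT a.title, b.name AS author
FROM books a
LEFT JOIN authors b ON a.author_id = b.id

Result:
title           | author
----------------+-------
Northern Lights | King  
The Iron Gate   | Taylor
The Last Train  | King  
The Old House   | Taylor
Hollow Hills    | NULL  
The Glass Key   | King  
Distant Shores  | Lewis 
The Blue Door   | Taylor
Paper Boats     | Lewis 


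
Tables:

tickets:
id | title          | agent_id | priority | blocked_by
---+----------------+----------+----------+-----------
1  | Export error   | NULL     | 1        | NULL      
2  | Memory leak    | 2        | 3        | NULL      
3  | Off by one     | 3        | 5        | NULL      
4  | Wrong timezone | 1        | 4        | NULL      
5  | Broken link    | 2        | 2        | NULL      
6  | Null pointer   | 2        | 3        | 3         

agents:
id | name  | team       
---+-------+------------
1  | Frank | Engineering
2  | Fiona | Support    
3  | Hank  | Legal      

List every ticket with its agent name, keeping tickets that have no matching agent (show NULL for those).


LEFT JOIN keeps every row from tickets (the left table); where agent_id has no match in agents, the agent columns become NULL. Walk through each ticket:
  - ticket 1 (Export error): agent_id=NULL, no match -> kept with NULL
  - ticket 2 (Memory leak): agent_id=2 -> matches Fiona
  - ticket 3 (Off by one): agent_id=3 -> matches Hank
  - ticket 4 (Wrong timezone): agent_id=1 -> matches Frank
  - ticket 5 (Broken link): agent_id=2 -> matches Fiona
  - ticket 6 (Null pointer): agent_id=2 -> matches Fiona
All 6 rows appear; 1 has NULL agent.

SQL:
SELECT a.title, b.name AS agent
FROM tickets a
LEFT JOIN agents b ON a.agent_id = b.id

Result:
title          | agent
---------------+------
Export error   | NULL 
Memory leak    | Fiona
Off by one     | Hank 
Wrong timezone | Frank
Broken link    | Fiona
Null pointer   | Fiona


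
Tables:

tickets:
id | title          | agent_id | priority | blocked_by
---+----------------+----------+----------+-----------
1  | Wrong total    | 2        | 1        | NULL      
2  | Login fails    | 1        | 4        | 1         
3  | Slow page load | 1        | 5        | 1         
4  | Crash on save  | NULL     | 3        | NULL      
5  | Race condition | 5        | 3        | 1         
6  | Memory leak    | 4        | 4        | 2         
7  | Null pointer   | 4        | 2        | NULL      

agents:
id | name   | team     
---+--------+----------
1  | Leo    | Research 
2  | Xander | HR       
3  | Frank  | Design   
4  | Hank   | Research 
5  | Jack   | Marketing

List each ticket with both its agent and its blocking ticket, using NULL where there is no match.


Two LEFT JOINs from the same base table tickets: one to agents via agent_id, one to tickets itself via blocked_by. Both are LEFT so every ticket is preserved.
Match against agents:
  - ticket 1 (Wrong total): agent_id=2 -> matches Xander
  - ticket 2 (Login fails): agent_id=1 -> matches Leo
  - ticket 3 (Slow page load): agent_id=1 -> matches Leo
  - ticket 4 (Crash on save): agent_id=NULL, no match -> kept with NULL
  - ticket 5 (Race condition): agent_id=5 -> matches Jack
  - ticket 6 (Memory leak): agent_id=4 -> matches Hank
  - ticket 7 (Null pointer): agent_id=4 -> matches Hank
Match against tickets (self):
  - ticket 1 (Wrong total): blocked_by=NULL -> NULL
  - ticket 2 (Login fails): blocked_by=1 -> Wrong total
  - ticket 3 (Slow page load): blocked_by=1 -> Wrong total
  - ticket 4 (Crash on save): blocked_by=NULL -> NULL
  - ticket 5 (Race condition): blocked_by=1 -> Wrong total
  - ticket 6 (Memory leak): blocked_by=2 -> Login fails
  - ticket 7 (Null pointer): blocked_by=NULL -> NULL

SQL:
SELECT a.title, b.name AS agent, c.title AS blocked_by
FROM tickets a
LEFT JOIN agents b ON a.agent_id = b.id
LEFT JOIN tickets c ON a.blocked_by = c.id

Result:
title          | agent  | blocked_by 
---------------+--------+------------
Wrong total    | Xander | NULL       
Login fails    | Leo    | Wrong total
Slow page load | Leo    | Wrong total
Crash on save  | NULL   | NULL       
Race condition | Jack   | Wrong total
Memory leak    | Hank   | Login fails
Null pointer   | Hank   | NULL       


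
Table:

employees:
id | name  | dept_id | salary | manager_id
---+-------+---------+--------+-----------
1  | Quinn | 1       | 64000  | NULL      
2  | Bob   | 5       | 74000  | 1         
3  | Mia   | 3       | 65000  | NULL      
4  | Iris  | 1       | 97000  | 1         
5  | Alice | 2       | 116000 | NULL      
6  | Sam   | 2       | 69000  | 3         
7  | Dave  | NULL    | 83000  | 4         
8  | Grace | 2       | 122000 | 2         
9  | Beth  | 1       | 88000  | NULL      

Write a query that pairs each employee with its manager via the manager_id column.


This is a self-join: employees is joined to a second copy of itself, matching each row's manager_id to another row's id. Use LEFT JOIN so rows with manager_id=NULL are kept.
  - employee 1 (Quinn): manager_id=NULL -> NULL
  - employee 2 (Bob): manager_id=1 -> Quinn
  - employee 3 (Mia): manager_id=NULL -> NULL
  - employee 4 (Iris): manager_id=1 -> Quinn
  - employee 5 (Alice): manager_id=NULL -> NULL
  - employee 6 (Sam): manager_id=3 -> Mia
  - employee 7 (Dave): manager_id=4 -> Iris
  - employee 8 (Grace): manager_id=2 -> Bob
  - employee 9 (Beth): manager_id=NULL -> NULL

SQL:
SELECT a.name AS item, b.name AS manager
FROM employees a
LEFT JOIN employees b ON a.manager_id = b.id

Result:
item  | manager
------+--------
Quinn | NULL   
Bob   | Quinn  
Mia   | NULL   
Iris  | Quinn  
Alice | NULL   
Sam   | Mia    
Dave  | Iris   
Grace | Bob    
Beth  | NULL   


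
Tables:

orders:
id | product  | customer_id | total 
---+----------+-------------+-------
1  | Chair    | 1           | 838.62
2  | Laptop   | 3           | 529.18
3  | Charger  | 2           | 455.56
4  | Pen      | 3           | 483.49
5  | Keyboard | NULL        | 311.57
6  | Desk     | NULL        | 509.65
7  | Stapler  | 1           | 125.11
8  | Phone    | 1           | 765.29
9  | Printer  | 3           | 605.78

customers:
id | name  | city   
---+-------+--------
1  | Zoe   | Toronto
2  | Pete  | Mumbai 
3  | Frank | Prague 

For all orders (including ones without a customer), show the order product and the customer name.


LEFT JOIN keeps every row from orders (the left table); where customer_id has no match in customers, the customer columns become NULL. Walk through each order:
  - order 1 (Chair): customer_id=1 -> matches Zoe
  - order 2 (Laptop): customer_id=3 -> matches Frank
  - order 3 (Charger): customer_id=2 -> matches Pete
  - order 4 (Pen): customer_id=3 -> matches Frank
  - order 5 (Keyboard): customer_id=NULL, no match -> kept with NULL
  - order 6 (Desk): customer_id=NULL, no match -> kept with NULL
  - order 7 (Stapler): customer_id=1 -> matches Zoe
  - order 8 (Phone): customer_id=1 -> matches Zoe
  - order 9 (Printer): customer_id=3 -> matches Frank
All 9 rows appear; 2 have NULL customer.

SQL:
SELECT a.product, b.name AS customer
FROM orders a
LEFT JOIN customers b ON a.customer_id = b.id

Result:
product  | customer
---------+---------
Chair    | Zoe     
Laptop   | Frank   
Charger  | Pete    
Pen      | Frank   
Keyboard | NULL    
Desk     | NULL    
Stapler  | Zoe     
Phone    | Zoe     
Printer  | Frank   


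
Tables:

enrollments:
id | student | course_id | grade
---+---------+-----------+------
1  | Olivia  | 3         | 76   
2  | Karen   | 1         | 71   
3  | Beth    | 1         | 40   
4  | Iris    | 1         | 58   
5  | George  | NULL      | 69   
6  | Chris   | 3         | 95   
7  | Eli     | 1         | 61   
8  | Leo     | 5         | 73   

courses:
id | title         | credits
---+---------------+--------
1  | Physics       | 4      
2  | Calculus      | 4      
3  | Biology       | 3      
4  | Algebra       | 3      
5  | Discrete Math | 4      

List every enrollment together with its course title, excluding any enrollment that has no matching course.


INNER JOIN keeps only enrollments rows whose course_id matches an id in courses. Walk through each enrollment:
  - enrollment 1 (Olivia): course_id=3 -> matches Biology
  - enrollment 2 (Karen): course_id=1 -> matches Physics
  - enrollment 3 (Beth): course_id=1 -> matches Physics
  - enrollment 4 (Iris): course_id=1 -> matches Physics
  - enrollment 5 (George): course_id=NULL, no match -> dropped
  - enrollment 6 (Chris): course_id=3 -> matches Biology
  - enrollment 7 (Eli): course_id=1 -> matches Physics
  - enrollment 8 (Leo): course_id=5 -> matches Discrete Math
So 1 of 8 rows is dropped.

SQL:
SELECT a.student, b.title AS course
FROM enrollments a
INNER JOIN courses b ON a.course_id = b.id

Result:
student | course       
--------+--------------
Olivia  | Biology      
Karen   | Physics      
Beth    | Physics      
Iris    | Physics      
Chris   | Biology      
Eli     | Physics      
Leo     | Discrete Math


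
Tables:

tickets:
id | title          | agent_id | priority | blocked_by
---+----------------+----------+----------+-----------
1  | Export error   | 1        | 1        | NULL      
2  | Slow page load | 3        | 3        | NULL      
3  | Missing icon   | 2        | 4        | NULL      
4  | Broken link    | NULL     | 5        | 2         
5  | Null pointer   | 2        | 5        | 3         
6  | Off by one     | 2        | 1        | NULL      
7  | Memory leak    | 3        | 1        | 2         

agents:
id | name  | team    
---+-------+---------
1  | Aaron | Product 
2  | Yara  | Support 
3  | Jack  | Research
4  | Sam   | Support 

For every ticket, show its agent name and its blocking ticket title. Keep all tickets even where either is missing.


Two LEFT JOINs from the same base table tickets: one to agents via agent_id, one to tickets itself via blocked_by. Both are LEFT so every ticket is preserved.
Match against agents:
  - ticket 1 (Export error): agent_id=1 -> matches Aaron
  - ticket 2 (Slow page load): agent_id=3 -> matches Jack
  - ticket 3 (Missing icon): agent_id=2 -> matches Yara
  - ticket 4 (Broken link): agent_id=NULL, no match -> kept with NULL
  - ticket 5 (Null pointer): agent_id=2 -> matches Yara
  - ticket 6 (Off by one): agent_id=2 -> matches Yara
  - ticket 7 (Memory leak): agent_id=3 -> matches Jack
Match against tickets (self):
  - ticket 1 (Export error): blocked_by=NULL -> NULL
  - ticket 2 (Slow page load): blocked_by=NULL -> NULL
  - ticket 3 (Missing icon): blocked_by=NULL -> NULL
  - ticket 4 (Broken link): blocked_by=2 -> Slow page load
  - ticket 5 (Null pointer): blocked_by=3 -> Missing icon
  - ticket 6 (Off by one): blocked_by=NULL -> NULL
  - ticket 7 (Memory leak): blocked_by=2 -> Slow page load

SQL:
SELECT a.title, b.name AS agent, c.title AS blocked_by
FROM tickets a
LEFT JOIN agents b ON a.agent_id = b.id
LEFT JOIN tickets c ON a.blocked_by = c.id

Result:
title          | agent | blocked_by    
---------------+-------+---------------
Export error   | Aaron | NULL          
Slow page load | Jack  | NULL          
Missing icon   | Yara  | NULL          
Broken link    | NULL  | Slow page load
Null pointer   | Yara  | Missing icon  
Off by one     | Yara  | NULL          
Memory leak    | Jack  | Slow page load
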